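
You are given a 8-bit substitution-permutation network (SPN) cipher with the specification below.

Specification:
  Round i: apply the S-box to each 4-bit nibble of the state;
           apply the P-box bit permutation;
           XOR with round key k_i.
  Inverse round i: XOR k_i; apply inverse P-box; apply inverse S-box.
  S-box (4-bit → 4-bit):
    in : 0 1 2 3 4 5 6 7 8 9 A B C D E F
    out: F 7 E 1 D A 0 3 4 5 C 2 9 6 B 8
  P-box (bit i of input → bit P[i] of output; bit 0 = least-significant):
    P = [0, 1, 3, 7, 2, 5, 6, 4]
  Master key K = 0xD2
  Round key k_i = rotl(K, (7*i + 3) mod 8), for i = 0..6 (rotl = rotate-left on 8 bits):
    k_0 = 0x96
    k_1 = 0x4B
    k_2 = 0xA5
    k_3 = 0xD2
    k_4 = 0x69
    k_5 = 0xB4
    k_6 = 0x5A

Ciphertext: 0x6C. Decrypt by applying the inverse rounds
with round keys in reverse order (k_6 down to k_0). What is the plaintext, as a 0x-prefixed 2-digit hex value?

0x83

s_0 = ciphertext = 0x6C
s_1 = InvRound(s_0, k_6) = 0xEB
s_2 = InvRound(s_1, k_5) = 0x41
s_3 = InvRound(s_2, k_4) = 0xB8
s_4 = InvRound(s_3, k_3) = 0xDD
s_5 = InvRound(s_4, k_2) = 0x28
s_6 = InvRound(s_5, k_1) = 0xD7
s_7 = InvRound(s_6, k_0) = 0x83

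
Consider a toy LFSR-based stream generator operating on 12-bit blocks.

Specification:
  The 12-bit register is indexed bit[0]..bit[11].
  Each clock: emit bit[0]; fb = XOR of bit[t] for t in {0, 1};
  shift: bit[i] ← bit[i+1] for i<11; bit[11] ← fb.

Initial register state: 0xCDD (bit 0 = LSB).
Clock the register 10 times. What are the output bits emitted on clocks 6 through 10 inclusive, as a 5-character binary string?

reg_0 = 0xCDD
clock 1: out=1, reg = 0xE6E
clock 2: out=0, reg = 0xF37
clock 3: out=1, reg = 0x79B
clock 4: out=1, reg = 0x3CD
clock 5: out=1, reg = 0x9E6
clock 6: out=0, reg = 0xCF3
clock 7: out=1, reg = 0x679
clock 8: out=1, reg = 0xB3C
clock 9: out=0, reg = 0x59E
clock 10: out=0, reg = 0xACF

01100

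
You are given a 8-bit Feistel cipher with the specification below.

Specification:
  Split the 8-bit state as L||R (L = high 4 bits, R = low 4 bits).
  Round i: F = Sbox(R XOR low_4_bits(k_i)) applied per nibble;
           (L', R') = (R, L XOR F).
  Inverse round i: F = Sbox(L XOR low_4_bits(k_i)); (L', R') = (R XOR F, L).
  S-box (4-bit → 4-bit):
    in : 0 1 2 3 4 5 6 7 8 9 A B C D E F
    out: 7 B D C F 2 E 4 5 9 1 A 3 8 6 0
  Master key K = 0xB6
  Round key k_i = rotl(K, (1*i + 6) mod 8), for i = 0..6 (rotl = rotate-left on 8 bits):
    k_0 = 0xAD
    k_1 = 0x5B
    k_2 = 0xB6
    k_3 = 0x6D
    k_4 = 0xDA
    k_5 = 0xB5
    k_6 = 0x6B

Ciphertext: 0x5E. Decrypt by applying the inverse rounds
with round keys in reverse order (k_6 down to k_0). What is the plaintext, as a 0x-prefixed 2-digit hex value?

0x81

s_0 = ciphertext = 0x5E
s_1 = InvRound(s_0, k_6) = 0x85
s_2 = InvRound(s_1, k_5) = 0xD8
s_3 = InvRound(s_2, k_4) = 0xCD
s_4 = InvRound(s_3, k_3) = 0x6C
s_5 = InvRound(s_4, k_2) = 0xB6
s_6 = InvRound(s_5, k_1) = 0x1B
s_7 = InvRound(s_6, k_0) = 0x81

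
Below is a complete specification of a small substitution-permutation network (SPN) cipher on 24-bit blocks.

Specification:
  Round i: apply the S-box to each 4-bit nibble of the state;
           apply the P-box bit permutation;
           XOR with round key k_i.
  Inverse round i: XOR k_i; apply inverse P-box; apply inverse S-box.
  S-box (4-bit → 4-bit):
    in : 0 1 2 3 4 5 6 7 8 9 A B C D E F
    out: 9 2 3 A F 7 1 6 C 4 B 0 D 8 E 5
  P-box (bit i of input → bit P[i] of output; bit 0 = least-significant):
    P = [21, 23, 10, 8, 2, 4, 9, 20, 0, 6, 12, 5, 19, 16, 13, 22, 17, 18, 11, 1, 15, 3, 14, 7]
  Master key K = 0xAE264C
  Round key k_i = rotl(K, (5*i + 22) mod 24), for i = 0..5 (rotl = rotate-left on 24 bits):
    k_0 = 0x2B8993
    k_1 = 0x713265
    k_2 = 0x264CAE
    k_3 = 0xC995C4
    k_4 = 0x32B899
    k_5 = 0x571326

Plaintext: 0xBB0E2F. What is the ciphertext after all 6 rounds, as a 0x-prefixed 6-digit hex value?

0xDE35C9

s_0 = plaintext = 0xBB0E2F
s_1 = Round(s_0, k_0) = 0x439DE7
s_2 = Round(s_1, k_1) = 0xE5D4DF
s_3 = Round(s_2, k_2) = 0x501047
s_4 = Round(s_3, k_3) = 0x5A53FB
s_5 = Round(s_4, k_4) = 0x3D5AF7
s_6 = Round(s_5, k_5) = 0xDE35C9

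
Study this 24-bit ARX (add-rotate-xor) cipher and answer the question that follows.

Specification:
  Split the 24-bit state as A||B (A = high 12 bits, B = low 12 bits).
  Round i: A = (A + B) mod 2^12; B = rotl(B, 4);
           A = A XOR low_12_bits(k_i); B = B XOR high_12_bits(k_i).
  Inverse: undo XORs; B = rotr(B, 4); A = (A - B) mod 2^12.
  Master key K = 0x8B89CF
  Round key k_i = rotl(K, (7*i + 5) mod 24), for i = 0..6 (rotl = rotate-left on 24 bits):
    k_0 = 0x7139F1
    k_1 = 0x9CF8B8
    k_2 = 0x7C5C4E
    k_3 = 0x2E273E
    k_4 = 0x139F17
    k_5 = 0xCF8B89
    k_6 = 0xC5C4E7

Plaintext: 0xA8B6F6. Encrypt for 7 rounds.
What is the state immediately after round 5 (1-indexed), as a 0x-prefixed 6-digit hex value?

0x8B04F0

s_0 = plaintext = 0xA8B6F6
s_1 = Round(s_0, k_0) = 0x870875
s_2 = Round(s_1, k_1) = 0x85DE97
s_3 = Round(s_2, k_2) = 0xABAEBB
s_4 = Round(s_3, k_3) = 0xE4B95C
s_5 = Round(s_4, k_4) = 0x8B04F0
s_6 = Round(s_5, k_5) = 0x6293FC
s_7 = Round(s_6, k_6) = 0xEC239F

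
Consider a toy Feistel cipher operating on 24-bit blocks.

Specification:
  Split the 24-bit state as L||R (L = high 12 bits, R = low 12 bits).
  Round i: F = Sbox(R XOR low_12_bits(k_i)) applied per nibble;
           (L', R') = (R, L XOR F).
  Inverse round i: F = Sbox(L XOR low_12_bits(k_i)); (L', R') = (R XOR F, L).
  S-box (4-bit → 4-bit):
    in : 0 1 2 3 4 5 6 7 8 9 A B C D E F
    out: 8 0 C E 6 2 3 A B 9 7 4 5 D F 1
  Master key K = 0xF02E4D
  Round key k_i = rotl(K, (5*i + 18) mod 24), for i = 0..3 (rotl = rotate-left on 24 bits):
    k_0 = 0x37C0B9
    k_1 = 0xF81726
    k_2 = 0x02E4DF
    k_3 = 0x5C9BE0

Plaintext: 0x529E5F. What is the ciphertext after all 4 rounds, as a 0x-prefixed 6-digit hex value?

0x048731

s_0 = plaintext = 0x529E5F
s_1 = Round(s_0, k_0) = 0xE5FADA
s_2 = Round(s_1, k_1) = 0xADA34A
s_3 = Round(s_2, k_2) = 0x34A048
s_4 = Round(s_3, k_3) = 0x048731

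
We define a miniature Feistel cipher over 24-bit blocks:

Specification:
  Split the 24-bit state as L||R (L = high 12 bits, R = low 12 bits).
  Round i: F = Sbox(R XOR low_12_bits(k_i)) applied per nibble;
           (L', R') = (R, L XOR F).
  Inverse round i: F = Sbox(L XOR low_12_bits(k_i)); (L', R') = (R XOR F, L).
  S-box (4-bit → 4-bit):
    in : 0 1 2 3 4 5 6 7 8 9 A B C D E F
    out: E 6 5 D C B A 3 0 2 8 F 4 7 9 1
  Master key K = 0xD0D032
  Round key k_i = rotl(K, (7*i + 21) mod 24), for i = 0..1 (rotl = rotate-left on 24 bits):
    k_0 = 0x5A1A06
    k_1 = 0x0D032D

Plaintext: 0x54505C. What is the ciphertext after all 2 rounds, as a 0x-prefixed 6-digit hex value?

0xDFD922

s_0 = plaintext = 0x54505C
s_1 = Round(s_0, k_0) = 0x05CDFD
s_2 = Round(s_1, k_1) = 0xDFD922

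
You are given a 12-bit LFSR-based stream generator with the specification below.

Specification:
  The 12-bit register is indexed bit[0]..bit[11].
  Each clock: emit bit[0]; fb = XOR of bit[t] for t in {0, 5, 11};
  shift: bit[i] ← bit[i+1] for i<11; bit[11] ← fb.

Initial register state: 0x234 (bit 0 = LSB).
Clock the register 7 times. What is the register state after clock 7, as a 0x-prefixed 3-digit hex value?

0xC64

reg_0 = 0x234
clock 1: out=0, reg = 0x91A
clock 2: out=0, reg = 0xC8D
clock 3: out=1, reg = 0x646
clock 4: out=0, reg = 0x323
clock 5: out=1, reg = 0x191
clock 6: out=1, reg = 0x8C8
clock 7: out=0, reg = 0xC64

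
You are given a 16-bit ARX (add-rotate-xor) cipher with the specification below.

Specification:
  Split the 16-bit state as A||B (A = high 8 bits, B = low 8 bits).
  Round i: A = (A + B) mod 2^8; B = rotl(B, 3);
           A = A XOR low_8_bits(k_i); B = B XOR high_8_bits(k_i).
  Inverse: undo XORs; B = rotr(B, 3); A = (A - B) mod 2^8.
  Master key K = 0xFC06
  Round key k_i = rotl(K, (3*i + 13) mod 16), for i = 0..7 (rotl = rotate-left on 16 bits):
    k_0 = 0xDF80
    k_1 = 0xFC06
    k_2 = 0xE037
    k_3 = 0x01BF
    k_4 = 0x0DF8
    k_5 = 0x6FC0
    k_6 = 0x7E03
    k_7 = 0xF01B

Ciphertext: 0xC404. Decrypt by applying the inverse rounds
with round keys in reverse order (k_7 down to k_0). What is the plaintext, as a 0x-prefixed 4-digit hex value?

s_0 = ciphertext = 0xC404
s_1 = InvRound(s_0, k_7) = 0x419E
s_2 = InvRound(s_1, k_6) = 0x261C
s_3 = InvRound(s_2, k_5) = 0x786E
s_4 = InvRound(s_3, k_4) = 0x146C
s_5 = InvRound(s_4, k_3) = 0xFEAD
s_6 = InvRound(s_5, k_2) = 0x20A9
s_7 = InvRound(s_6, k_1) = 0x7CAA
s_8 = InvRound(s_7, k_0) = 0x4EAE

0x4EAE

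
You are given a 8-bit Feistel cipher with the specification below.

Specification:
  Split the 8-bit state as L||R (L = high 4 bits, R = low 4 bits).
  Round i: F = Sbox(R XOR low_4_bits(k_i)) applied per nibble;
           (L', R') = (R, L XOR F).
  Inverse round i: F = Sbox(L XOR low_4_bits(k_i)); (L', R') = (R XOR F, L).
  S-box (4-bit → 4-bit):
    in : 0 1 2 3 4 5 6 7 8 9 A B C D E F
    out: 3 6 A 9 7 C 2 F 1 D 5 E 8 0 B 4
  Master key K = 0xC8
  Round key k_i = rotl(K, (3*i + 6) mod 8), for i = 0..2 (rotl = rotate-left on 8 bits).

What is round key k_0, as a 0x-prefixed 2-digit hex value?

0x32

K = 0xC8
k_0 = rotl(K, (3*0+6) mod 8) = rotl(K, 6) = 0x32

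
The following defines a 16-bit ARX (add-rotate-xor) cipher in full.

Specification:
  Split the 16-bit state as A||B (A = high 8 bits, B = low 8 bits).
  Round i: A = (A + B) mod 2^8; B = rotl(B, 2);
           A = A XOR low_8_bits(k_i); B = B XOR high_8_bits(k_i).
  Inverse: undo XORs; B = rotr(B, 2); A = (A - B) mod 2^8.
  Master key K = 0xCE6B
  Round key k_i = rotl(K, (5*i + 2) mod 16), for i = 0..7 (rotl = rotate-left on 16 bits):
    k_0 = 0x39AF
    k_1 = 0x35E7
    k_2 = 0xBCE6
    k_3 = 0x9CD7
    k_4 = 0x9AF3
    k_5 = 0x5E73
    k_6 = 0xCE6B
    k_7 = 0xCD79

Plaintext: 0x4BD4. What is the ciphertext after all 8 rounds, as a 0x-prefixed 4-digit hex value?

0x1612

s_0 = plaintext = 0x4BD4
s_1 = Round(s_0, k_0) = 0xB06A
s_2 = Round(s_1, k_1) = 0xFD9C
s_3 = Round(s_2, k_2) = 0x7FCE
s_4 = Round(s_3, k_3) = 0x9AA7
s_5 = Round(s_4, k_4) = 0xB204
s_6 = Round(s_5, k_5) = 0xC54E
s_7 = Round(s_6, k_6) = 0x78F7
s_8 = Round(s_7, k_7) = 0x1612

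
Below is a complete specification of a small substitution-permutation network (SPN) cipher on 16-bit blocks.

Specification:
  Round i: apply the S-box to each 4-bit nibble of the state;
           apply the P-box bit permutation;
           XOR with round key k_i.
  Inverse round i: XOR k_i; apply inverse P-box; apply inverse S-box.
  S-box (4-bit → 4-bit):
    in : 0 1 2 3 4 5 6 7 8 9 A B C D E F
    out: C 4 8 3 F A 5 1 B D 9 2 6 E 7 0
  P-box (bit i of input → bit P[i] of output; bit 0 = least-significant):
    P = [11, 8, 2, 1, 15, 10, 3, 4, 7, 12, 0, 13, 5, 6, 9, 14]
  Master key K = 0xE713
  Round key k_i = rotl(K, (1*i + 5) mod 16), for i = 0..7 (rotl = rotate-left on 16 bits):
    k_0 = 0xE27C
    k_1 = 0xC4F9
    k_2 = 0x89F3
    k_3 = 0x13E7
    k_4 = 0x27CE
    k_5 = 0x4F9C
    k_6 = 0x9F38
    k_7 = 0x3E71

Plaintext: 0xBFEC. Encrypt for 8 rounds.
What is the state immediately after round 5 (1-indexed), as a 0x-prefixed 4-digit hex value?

0xFDF7

s_0 = plaintext = 0xBFEC
s_1 = Round(s_0, k_0) = 0x6730
s_2 = Round(s_1, k_1) = 0x425F
s_3 = Round(s_2, k_2) = 0xEF83
s_4 = Round(s_3, k_3) = 0x9C97
s_5 = Round(s_4, k_4) = 0xFDF7
s_6 = Round(s_5, k_5) = 0x779D
s_7 = Round(s_6, k_6) = 0x1E86
s_8 = Round(s_7, k_7) = 0xA0E4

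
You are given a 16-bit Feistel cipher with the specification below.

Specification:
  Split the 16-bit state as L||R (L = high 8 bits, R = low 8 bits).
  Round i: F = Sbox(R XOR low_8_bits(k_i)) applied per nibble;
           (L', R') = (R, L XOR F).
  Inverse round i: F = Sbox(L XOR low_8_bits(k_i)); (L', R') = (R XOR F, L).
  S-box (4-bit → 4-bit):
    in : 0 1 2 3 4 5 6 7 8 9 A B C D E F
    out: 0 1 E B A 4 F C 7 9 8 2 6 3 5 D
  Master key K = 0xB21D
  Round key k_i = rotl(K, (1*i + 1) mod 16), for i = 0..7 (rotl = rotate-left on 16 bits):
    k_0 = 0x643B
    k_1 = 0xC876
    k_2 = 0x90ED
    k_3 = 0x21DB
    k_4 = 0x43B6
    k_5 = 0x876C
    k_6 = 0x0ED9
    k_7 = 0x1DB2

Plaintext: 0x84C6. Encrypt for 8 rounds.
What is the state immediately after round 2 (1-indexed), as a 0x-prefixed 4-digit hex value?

s_0 = plaintext = 0x84C6
s_1 = Round(s_0, k_0) = 0xC657
s_2 = Round(s_1, k_1) = 0x5727
s_3 = Round(s_2, k_2) = 0x273F
s_4 = Round(s_3, k_3) = 0x3F7D
s_5 = Round(s_4, k_4) = 0x7D5D
s_6 = Round(s_5, k_5) = 0x5DCC
s_7 = Round(s_6, k_6) = 0xCC49
s_8 = Round(s_7, k_7) = 0x491E

0x5727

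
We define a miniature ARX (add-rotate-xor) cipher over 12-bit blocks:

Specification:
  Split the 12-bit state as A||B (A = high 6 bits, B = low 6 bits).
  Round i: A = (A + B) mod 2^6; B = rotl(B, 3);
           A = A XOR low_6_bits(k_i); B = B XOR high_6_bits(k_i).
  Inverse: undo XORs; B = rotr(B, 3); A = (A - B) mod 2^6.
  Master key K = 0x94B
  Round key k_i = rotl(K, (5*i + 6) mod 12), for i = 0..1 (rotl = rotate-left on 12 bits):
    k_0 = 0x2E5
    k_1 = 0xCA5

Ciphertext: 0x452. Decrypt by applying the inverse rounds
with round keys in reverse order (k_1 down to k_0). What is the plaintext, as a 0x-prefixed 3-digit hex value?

s_0 = ciphertext = 0x452
s_1 = InvRound(s_0, k_1) = 0xC04
s_2 = InvRound(s_1, k_0) = 0x739

0x739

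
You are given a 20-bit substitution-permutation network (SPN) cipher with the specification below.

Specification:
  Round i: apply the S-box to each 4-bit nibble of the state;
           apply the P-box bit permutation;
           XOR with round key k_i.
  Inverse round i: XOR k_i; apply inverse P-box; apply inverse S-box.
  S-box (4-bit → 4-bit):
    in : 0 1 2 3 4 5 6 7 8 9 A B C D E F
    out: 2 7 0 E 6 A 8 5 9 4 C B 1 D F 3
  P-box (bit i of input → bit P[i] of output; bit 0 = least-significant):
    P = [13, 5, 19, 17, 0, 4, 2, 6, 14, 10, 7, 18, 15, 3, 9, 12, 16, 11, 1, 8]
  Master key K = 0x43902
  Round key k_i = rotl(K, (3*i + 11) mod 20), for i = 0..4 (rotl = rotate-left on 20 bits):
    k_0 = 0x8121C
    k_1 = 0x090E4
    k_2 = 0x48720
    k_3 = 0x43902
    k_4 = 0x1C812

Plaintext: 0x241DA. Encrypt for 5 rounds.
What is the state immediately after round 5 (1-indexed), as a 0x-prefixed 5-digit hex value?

0xDB7BF

s_0 = plaintext = 0x241DA
s_1 = Round(s_0, k_0) = 0x254D1
s_2 = Round(s_1, k_1) = 0x8A409
s_3 = Round(s_2, k_2) = 0xD90B0
s_4 = Round(s_3, k_3) = 0x53E71
s_5 = Round(s_4, k_4) = 0xDB7BF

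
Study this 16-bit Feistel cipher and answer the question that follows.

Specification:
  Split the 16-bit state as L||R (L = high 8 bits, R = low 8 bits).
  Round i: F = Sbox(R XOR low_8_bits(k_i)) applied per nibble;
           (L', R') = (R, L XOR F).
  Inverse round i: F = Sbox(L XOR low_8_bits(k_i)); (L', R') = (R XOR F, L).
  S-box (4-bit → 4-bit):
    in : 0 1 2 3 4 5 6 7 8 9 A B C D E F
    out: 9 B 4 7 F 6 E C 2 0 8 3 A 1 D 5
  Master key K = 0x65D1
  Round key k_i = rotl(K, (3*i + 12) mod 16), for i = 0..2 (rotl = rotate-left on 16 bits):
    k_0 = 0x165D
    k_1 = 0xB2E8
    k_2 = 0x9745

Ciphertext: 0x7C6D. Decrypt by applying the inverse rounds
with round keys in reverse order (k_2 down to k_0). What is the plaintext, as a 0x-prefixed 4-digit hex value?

0xD12A

s_0 = ciphertext = 0x7C6D
s_1 = InvRound(s_0, k_2) = 0x1D7C
s_2 = InvRound(s_1, k_1) = 0x2A1D
s_3 = InvRound(s_2, k_0) = 0xD12A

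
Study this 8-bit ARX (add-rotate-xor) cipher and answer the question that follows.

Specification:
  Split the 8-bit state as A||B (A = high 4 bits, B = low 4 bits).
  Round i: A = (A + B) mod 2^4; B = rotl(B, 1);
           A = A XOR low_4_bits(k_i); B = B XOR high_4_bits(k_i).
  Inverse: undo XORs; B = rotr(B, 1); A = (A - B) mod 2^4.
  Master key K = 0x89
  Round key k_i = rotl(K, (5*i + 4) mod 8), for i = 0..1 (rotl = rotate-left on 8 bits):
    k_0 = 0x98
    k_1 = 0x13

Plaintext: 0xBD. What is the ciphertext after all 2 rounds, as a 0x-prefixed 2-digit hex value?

0x15

s_0 = plaintext = 0xBD
s_1 = Round(s_0, k_0) = 0x02
s_2 = Round(s_1, k_1) = 0x15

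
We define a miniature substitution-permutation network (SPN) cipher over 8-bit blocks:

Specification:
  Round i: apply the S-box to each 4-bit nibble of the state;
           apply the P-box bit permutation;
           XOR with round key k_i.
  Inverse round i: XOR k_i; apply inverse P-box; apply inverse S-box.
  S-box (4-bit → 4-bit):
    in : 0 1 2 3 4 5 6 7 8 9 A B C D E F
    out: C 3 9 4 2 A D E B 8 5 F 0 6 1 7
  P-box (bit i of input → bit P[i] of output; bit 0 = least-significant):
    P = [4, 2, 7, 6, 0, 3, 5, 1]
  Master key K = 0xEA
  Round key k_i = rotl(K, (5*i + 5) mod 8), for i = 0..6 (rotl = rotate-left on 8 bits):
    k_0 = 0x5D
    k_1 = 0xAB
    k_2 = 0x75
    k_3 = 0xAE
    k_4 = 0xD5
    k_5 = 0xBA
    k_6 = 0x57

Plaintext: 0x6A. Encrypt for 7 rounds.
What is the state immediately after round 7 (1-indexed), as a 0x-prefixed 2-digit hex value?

s_0 = plaintext = 0x6A
s_1 = Round(s_0, k_0) = 0xEE
s_2 = Round(s_1, k_1) = 0xBA
s_3 = Round(s_2, k_2) = 0xCE
s_4 = Round(s_3, k_3) = 0xBE
s_5 = Round(s_4, k_4) = 0xEE
s_6 = Round(s_5, k_5) = 0xAB
s_7 = Round(s_6, k_6) = 0xA2

0xA2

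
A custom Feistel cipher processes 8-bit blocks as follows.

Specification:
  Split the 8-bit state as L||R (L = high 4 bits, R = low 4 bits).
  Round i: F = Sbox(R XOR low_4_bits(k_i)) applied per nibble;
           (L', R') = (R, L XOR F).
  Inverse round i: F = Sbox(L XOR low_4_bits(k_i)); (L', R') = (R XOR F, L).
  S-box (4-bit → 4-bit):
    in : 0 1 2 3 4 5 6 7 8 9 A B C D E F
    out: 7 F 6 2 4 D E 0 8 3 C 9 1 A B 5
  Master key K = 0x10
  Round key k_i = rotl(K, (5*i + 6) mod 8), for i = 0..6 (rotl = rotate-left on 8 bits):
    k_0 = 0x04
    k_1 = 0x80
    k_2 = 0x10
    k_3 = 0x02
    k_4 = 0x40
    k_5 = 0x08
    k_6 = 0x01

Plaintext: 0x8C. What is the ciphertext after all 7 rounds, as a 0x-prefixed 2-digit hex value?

0x2D

s_0 = plaintext = 0x8C
s_1 = Round(s_0, k_0) = 0xC0
s_2 = Round(s_1, k_1) = 0x0B
s_3 = Round(s_2, k_2) = 0xB9
s_4 = Round(s_3, k_3) = 0x92
s_5 = Round(s_4, k_4) = 0x2F
s_6 = Round(s_5, k_5) = 0xF2
s_7 = Round(s_6, k_6) = 0x2D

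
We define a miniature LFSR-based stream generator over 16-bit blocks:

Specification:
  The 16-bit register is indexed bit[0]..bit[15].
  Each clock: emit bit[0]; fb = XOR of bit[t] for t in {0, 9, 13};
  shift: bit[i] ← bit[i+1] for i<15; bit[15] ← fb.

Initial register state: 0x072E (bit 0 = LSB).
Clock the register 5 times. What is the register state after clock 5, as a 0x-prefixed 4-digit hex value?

reg_0 = 0x072E
clock 1: out=0, reg = 0x8397
clock 2: out=1, reg = 0x41CB
clock 3: out=1, reg = 0xA0E5
clock 4: out=1, reg = 0x5072
clock 5: out=0, reg = 0x2839

0x2839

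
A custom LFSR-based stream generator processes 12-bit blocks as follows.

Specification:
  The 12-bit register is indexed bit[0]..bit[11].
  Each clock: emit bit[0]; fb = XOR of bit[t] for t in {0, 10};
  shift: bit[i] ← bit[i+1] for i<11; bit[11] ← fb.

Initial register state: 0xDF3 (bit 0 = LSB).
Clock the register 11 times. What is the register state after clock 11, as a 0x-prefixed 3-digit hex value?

0x261

reg_0 = 0xDF3
clock 1: out=1, reg = 0x6F9
clock 2: out=1, reg = 0x37C
clock 3: out=0, reg = 0x1BE
clock 4: out=0, reg = 0x0DF
clock 5: out=1, reg = 0x86F
clock 6: out=1, reg = 0xC37
clock 7: out=1, reg = 0x61B
clock 8: out=1, reg = 0x30D
clock 9: out=1, reg = 0x986
clock 10: out=0, reg = 0x4C3
clock 11: out=1, reg = 0x261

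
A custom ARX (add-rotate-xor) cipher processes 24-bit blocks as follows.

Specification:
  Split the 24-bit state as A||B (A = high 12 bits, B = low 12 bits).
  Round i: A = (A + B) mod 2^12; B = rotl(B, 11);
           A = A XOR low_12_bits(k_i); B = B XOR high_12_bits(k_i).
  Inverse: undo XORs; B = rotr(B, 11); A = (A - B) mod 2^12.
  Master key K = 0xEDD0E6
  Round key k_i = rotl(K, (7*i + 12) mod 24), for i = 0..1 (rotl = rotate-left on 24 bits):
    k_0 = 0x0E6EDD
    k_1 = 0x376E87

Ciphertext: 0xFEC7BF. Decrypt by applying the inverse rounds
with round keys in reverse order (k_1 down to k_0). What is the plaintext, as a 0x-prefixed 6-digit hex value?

s_0 = ciphertext = 0xFEC7BF
s_1 = InvRound(s_0, k_1) = 0x7D9992
s_2 = InvRound(s_1, k_0) = 0x61B2E9

0x61B2E9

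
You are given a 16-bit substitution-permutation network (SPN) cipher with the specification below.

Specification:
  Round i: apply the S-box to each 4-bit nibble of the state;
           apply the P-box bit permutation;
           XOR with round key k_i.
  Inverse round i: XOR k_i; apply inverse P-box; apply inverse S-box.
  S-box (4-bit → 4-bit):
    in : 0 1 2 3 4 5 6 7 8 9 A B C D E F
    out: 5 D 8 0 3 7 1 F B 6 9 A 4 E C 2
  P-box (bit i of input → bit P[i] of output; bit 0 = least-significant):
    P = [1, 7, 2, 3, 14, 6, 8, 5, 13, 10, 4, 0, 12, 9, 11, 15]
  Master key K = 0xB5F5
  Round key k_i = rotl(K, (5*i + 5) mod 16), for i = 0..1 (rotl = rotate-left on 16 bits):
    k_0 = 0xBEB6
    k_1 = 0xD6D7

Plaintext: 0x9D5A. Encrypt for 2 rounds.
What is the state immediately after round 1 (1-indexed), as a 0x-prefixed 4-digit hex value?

s_0 = plaintext = 0x9D5A
s_1 = Round(s_0, k_0) = 0xF1ED
s_2 = Round(s_1, k_1) = 0xF56A

0xF1ED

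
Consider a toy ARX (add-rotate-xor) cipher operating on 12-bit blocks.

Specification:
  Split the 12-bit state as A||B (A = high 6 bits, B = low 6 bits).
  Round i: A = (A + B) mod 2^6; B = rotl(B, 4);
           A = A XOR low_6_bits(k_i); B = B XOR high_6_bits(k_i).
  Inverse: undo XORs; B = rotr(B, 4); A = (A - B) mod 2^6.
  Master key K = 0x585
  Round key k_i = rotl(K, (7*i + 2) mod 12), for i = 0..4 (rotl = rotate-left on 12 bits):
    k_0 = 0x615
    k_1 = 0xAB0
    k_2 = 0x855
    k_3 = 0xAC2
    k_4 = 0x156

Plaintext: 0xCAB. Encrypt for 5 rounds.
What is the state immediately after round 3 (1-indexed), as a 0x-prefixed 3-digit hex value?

0x241

s_0 = plaintext = 0xCAB
s_1 = Round(s_0, k_0) = 0x222
s_2 = Round(s_1, k_1) = 0x682
s_3 = Round(s_2, k_2) = 0x241
s_4 = Round(s_3, k_3) = 0x23B
s_5 = Round(s_4, k_4) = 0x57B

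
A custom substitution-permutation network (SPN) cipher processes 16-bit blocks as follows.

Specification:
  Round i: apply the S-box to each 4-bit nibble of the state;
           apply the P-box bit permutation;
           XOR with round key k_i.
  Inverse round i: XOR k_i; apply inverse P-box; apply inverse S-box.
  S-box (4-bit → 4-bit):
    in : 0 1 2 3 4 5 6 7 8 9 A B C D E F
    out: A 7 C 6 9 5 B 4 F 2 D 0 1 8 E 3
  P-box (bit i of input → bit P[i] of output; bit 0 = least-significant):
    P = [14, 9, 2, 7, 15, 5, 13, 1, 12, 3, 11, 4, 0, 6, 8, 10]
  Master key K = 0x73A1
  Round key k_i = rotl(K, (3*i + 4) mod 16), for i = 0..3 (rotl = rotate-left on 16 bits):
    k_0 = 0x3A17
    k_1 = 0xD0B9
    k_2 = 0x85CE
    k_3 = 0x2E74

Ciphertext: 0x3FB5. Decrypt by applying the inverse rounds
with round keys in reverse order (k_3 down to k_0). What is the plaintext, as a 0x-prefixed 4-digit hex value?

0xF25B

s_0 = ciphertext = 0x3FB5
s_1 = InvRound(s_0, k_3) = 0x1CBD
s_2 = InvRound(s_1, k_2) = 0x1A6B
s_3 = InvRound(s_2, k_1) = 0x9246
s_4 = InvRound(s_3, k_0) = 0xF25B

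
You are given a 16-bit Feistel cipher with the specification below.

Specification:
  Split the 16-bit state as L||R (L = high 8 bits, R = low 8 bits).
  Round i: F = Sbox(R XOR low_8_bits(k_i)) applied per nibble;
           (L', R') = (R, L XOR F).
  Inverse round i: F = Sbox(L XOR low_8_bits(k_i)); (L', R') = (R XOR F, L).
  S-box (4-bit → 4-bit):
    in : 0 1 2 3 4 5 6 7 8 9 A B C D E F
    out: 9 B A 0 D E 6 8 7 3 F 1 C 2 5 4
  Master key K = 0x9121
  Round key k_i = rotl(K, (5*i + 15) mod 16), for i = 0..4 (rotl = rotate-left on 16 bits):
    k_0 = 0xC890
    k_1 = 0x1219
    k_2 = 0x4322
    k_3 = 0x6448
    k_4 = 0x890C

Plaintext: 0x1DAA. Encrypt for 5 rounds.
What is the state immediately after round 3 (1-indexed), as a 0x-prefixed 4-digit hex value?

s_0 = plaintext = 0x1DAA
s_1 = Round(s_0, k_0) = 0xAA12
s_2 = Round(s_1, k_1) = 0x123B
s_3 = Round(s_2, k_2) = 0x3BA1
s_4 = Round(s_3, k_3) = 0xA168
s_5 = Round(s_4, k_4) = 0x68CC

0x3BA1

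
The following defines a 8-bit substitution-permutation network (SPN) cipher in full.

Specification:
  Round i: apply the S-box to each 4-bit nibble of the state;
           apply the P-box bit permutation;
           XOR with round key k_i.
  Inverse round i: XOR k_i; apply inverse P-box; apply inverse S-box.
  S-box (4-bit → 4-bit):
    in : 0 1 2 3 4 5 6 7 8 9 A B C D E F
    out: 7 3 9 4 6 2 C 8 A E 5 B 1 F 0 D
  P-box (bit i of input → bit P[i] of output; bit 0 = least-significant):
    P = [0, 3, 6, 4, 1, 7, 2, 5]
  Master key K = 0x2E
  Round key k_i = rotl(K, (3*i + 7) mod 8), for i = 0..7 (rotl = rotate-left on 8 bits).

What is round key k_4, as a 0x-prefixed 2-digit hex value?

0x71

K = 0x2E
k_0 = rotl(K, (3*0+7) mod 8) = rotl(K, 7) = 0x17
k_1 = rotl(K, (3*1+7) mod 8) = rotl(K, 2) = 0xB8
k_2 = rotl(K, (3*2+7) mod 8) = rotl(K, 5) = 0xC5
k_3 = rotl(K, (3*3+7) mod 8) = rotl(K, 0) = 0x2E
k_4 = rotl(K, (3*4+7) mod 8) = rotl(K, 3) = 0x71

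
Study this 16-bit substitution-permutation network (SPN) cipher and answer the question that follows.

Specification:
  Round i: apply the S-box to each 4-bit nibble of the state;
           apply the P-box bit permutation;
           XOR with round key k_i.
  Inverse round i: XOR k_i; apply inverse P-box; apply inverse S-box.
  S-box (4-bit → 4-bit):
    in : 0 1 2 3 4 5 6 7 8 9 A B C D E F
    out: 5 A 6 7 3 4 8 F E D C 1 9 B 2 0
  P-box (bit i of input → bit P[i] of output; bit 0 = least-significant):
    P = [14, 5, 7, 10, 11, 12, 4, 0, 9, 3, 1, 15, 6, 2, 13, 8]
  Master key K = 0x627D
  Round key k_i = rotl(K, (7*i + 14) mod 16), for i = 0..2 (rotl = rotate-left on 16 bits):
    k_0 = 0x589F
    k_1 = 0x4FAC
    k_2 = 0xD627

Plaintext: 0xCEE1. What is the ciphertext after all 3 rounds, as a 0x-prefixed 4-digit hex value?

s_0 = plaintext = 0xCEE1
s_1 = Round(s_0, k_0) = 0x4DF7
s_2 = Round(s_1, k_1) = 0x8940
s_3 = Round(s_2, k_2) = 0x2DA1

0x2DA1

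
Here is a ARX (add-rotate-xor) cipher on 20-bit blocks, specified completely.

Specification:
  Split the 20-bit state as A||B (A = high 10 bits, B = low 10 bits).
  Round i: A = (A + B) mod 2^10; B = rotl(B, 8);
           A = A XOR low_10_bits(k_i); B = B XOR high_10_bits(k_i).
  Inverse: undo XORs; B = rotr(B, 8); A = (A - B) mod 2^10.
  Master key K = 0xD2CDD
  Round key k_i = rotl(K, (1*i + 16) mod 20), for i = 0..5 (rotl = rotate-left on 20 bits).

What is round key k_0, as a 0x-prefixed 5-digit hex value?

K = 0xD2CDD
k_0 = rotl(K, (1*0+16) mod 20) = rotl(K, 16) = 0xDD2CD

0xDD2CD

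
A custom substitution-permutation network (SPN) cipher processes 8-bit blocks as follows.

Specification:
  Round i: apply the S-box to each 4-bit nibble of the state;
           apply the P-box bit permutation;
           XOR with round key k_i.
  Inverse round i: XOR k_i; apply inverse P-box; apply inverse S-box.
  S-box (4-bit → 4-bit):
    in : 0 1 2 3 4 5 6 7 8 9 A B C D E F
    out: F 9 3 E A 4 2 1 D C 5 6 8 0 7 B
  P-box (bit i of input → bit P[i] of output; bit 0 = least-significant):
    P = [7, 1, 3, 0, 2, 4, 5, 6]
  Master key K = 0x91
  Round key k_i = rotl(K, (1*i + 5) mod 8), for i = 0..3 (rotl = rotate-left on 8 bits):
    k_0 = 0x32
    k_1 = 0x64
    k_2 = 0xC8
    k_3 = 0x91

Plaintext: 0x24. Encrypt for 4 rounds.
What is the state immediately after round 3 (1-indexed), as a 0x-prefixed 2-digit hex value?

s_0 = plaintext = 0x24
s_1 = Round(s_0, k_0) = 0x25
s_2 = Round(s_1, k_1) = 0x78
s_3 = Round(s_2, k_2) = 0x45
s_4 = Round(s_3, k_3) = 0xC9

0x45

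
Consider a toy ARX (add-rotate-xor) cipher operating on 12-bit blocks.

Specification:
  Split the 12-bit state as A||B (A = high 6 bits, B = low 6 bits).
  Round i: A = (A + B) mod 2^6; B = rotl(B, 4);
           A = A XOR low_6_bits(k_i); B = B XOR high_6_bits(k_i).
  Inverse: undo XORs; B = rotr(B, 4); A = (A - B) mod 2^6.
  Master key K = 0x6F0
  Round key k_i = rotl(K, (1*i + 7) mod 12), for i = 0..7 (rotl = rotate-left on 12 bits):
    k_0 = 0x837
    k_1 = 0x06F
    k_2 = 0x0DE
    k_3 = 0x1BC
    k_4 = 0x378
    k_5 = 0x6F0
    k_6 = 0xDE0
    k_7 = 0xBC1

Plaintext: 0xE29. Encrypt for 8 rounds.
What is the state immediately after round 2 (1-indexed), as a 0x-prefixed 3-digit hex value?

s_0 = plaintext = 0xE29
s_1 = Round(s_0, k_0) = 0x5BA
s_2 = Round(s_1, k_1) = 0xFEF
s_3 = Round(s_2, k_2) = 0xC38
s_4 = Round(s_3, k_3) = 0x508
s_5 = Round(s_4, k_4) = 0x90F
s_6 = Round(s_5, k_5) = 0x0E8
s_7 = Round(s_6, k_6) = 0x2FD
s_8 = Round(s_7, k_7) = 0x270

0xFEF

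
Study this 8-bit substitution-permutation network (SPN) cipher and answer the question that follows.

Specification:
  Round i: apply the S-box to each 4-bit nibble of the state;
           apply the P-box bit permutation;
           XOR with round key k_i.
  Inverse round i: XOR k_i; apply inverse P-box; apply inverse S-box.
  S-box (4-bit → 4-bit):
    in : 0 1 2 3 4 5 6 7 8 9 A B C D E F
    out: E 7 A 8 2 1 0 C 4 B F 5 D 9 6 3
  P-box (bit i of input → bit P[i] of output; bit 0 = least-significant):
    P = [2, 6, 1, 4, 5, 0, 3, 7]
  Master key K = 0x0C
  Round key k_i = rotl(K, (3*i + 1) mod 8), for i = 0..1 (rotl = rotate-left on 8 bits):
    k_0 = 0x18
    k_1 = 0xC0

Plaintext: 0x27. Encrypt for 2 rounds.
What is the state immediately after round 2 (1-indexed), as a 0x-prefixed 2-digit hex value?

s_0 = plaintext = 0x27
s_1 = Round(s_0, k_0) = 0x8B
s_2 = Round(s_1, k_1) = 0xCE

0xCE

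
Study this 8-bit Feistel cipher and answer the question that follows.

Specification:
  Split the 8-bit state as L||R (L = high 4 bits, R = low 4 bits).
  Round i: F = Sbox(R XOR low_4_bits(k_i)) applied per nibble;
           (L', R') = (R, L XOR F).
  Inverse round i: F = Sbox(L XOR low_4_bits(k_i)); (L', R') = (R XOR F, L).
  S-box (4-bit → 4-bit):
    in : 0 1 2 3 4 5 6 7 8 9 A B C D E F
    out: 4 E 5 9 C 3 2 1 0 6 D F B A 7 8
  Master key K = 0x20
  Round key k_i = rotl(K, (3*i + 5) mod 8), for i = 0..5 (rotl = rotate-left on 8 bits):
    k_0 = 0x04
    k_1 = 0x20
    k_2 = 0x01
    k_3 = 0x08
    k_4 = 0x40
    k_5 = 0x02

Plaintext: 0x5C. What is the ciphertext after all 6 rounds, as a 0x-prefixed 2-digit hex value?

s_0 = plaintext = 0x5C
s_1 = Round(s_0, k_0) = 0xC5
s_2 = Round(s_1, k_1) = 0x5F
s_3 = Round(s_2, k_2) = 0xF2
s_4 = Round(s_3, k_3) = 0x22
s_5 = Round(s_4, k_4) = 0x27
s_6 = Round(s_5, k_5) = 0x71

0x71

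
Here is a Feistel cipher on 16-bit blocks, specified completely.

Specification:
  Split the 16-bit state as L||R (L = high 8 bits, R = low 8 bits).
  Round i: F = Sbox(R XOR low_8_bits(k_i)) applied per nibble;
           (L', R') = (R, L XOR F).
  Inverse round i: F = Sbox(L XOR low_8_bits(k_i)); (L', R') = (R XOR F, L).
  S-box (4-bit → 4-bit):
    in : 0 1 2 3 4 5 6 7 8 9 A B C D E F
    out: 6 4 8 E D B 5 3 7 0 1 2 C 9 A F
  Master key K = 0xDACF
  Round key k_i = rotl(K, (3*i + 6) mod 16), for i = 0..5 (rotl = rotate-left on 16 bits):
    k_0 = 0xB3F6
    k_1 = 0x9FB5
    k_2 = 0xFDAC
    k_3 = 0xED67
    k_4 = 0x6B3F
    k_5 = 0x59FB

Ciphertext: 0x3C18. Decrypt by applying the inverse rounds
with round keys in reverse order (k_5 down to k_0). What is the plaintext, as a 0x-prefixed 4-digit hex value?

0xB492

s_0 = ciphertext = 0x3C18
s_1 = InvRound(s_0, k_5) = 0xDB3C
s_2 = InvRound(s_1, k_4) = 0x91DB
s_3 = InvRound(s_2, k_3) = 0x2E91
s_4 = InvRound(s_3, k_2) = 0xE92E
s_5 = InvRound(s_4, k_1) = 0x92E9
s_6 = InvRound(s_5, k_0) = 0xB492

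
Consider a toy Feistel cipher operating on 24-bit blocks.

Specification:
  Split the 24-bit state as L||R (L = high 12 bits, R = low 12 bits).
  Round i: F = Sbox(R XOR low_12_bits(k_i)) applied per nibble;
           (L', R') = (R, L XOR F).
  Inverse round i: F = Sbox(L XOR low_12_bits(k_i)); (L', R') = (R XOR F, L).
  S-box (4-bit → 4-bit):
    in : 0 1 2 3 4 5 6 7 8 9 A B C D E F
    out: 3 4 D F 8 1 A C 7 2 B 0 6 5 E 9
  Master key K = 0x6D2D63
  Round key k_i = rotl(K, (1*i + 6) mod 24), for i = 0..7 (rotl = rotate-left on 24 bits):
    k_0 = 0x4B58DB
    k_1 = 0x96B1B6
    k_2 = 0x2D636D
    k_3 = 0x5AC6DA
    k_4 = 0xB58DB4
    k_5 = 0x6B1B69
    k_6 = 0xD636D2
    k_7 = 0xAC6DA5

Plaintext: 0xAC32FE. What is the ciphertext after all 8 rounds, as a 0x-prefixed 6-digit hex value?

0x664ADE

s_0 = plaintext = 0xAC32FE
s_1 = Round(s_0, k_0) = 0x2FE112
s_2 = Round(s_1, k_1) = 0x112146
s_3 = Round(s_2, k_2) = 0x146CC2
s_4 = Round(s_3, k_3) = 0xCC2A01
s_5 = Round(s_4, k_4) = 0xA010C3
s_6 = Round(s_5, k_5) = 0x0C3ABA
s_7 = Round(s_6, k_6) = 0xABA664
s_8 = Round(s_7, k_7) = 0x664ADE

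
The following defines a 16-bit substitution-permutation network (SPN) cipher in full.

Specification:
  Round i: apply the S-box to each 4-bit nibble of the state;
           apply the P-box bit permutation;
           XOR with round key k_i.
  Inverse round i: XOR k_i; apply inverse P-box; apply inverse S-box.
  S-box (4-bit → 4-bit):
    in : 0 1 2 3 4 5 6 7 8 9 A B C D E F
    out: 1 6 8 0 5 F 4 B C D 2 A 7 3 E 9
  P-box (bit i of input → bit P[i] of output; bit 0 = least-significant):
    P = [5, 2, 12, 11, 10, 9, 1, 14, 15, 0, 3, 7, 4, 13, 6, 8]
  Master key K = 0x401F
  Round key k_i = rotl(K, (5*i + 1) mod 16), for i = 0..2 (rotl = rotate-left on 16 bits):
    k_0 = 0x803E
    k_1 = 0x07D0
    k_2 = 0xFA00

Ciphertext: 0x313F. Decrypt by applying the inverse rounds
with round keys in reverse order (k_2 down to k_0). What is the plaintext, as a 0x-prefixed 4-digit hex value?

0x5598

s_0 = ciphertext = 0x313F
s_1 = InvRound(s_0, k_2) = 0xFCE7
s_2 = InvRound(s_1, k_1) = 0x7DE5
s_3 = InvRound(s_2, k_0) = 0x5598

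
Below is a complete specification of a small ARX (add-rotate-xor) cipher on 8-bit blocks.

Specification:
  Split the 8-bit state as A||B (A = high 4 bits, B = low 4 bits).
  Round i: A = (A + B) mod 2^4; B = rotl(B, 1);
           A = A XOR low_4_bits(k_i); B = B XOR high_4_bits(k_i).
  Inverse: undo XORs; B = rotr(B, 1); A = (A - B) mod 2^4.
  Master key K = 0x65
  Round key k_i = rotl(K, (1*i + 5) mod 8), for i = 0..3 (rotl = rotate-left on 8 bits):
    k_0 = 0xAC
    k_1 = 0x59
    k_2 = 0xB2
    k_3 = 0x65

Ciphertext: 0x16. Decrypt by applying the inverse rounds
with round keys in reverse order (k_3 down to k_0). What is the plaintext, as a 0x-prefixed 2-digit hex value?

0x97

s_0 = ciphertext = 0x16
s_1 = InvRound(s_0, k_3) = 0x40
s_2 = InvRound(s_1, k_2) = 0x9D
s_3 = InvRound(s_2, k_1) = 0xC4
s_4 = InvRound(s_3, k_0) = 0x97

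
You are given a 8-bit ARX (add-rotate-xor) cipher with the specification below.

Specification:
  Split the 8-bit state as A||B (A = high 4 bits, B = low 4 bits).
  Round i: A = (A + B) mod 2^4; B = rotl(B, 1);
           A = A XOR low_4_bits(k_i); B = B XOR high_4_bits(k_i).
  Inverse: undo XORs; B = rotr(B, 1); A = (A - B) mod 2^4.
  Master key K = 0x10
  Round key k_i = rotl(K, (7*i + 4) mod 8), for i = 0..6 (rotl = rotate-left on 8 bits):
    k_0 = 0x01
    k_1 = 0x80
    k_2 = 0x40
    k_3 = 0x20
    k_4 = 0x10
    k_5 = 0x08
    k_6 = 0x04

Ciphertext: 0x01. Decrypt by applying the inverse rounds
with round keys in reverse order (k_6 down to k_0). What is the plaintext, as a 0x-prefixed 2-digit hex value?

0xD2

s_0 = ciphertext = 0x01
s_1 = InvRound(s_0, k_6) = 0xC8
s_2 = InvRound(s_1, k_5) = 0x04
s_3 = InvRound(s_2, k_4) = 0x6A
s_4 = InvRound(s_3, k_3) = 0x24
s_5 = InvRound(s_4, k_2) = 0x20
s_6 = InvRound(s_5, k_1) = 0xE4
s_7 = InvRound(s_6, k_0) = 0xD2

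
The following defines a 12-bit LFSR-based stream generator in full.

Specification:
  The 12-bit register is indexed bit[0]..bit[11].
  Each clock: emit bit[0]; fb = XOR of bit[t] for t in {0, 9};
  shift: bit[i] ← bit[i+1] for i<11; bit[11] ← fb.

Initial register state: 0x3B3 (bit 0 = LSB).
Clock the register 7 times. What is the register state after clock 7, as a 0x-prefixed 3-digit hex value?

0x447

reg_0 = 0x3B3
clock 1: out=1, reg = 0x1D9
clock 2: out=1, reg = 0x8EC
clock 3: out=0, reg = 0x476
clock 4: out=0, reg = 0x23B
clock 5: out=1, reg = 0x11D
clock 6: out=1, reg = 0x88E
clock 7: out=0, reg = 0x447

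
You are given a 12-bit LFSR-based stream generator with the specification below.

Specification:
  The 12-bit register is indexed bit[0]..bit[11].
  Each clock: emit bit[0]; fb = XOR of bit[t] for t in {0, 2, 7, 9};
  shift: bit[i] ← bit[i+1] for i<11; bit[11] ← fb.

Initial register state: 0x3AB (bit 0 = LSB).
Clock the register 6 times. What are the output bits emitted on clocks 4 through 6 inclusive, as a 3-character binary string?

101

reg_0 = 0x3AB
clock 1: out=1, reg = 0x9D5
clock 2: out=1, reg = 0xCEA
clock 3: out=0, reg = 0xE75
clock 4: out=1, reg = 0xF3A
clock 5: out=0, reg = 0xF9D
clock 6: out=1, reg = 0x7CE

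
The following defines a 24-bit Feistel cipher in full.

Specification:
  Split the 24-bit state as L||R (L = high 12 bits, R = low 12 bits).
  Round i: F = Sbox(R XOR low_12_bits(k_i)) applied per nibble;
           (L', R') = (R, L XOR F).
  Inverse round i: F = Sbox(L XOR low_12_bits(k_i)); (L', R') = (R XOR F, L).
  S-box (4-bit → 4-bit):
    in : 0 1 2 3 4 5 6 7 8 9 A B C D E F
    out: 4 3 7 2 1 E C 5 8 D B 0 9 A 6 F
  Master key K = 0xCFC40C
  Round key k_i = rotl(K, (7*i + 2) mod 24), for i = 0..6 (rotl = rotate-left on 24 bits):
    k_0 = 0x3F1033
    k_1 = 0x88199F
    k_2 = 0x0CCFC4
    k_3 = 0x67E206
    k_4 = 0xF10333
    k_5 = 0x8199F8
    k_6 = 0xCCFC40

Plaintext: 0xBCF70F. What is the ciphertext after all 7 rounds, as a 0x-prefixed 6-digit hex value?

0xBD0BF6

s_0 = plaintext = 0xBCF70F
s_1 = Round(s_0, k_0) = 0x70FEE6
s_2 = Round(s_1, k_1) = 0xEE6252
s_3 = Round(s_2, k_2) = 0x25243A
s_4 = Round(s_3, k_3) = 0x43AE7B
s_5 = Round(s_4, k_4) = 0xE7BE22
s_6 = Round(s_5, k_5) = 0xE22BD0
s_7 = Round(s_6, k_6) = 0xBD0BF6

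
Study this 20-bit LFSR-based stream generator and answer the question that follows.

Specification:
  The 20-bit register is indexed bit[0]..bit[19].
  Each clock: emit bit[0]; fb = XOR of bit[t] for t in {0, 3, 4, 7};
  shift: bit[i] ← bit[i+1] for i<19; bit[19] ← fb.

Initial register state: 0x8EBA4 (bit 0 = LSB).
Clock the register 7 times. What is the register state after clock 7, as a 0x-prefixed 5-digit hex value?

0x7B1D7

reg_0 = 0x8EBA4
clock 1: out=0, reg = 0xC75D2
clock 2: out=0, reg = 0x63AE9
clock 3: out=1, reg = 0xB1D74
clock 4: out=0, reg = 0xD8EBA
clock 5: out=0, reg = 0xEC75D
clock 6: out=1, reg = 0xF63AE
clock 7: out=0, reg = 0x7B1D7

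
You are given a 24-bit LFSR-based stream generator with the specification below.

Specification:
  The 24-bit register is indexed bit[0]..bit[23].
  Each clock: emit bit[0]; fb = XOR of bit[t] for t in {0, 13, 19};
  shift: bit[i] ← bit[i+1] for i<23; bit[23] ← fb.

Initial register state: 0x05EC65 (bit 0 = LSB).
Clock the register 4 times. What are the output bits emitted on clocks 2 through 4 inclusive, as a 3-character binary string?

reg_0 = 0x05EC65
clock 1: out=1, reg = 0x02F632
clock 2: out=0, reg = 0x817B19
clock 3: out=1, reg = 0x40BD8C
clock 4: out=0, reg = 0xA05EC6

010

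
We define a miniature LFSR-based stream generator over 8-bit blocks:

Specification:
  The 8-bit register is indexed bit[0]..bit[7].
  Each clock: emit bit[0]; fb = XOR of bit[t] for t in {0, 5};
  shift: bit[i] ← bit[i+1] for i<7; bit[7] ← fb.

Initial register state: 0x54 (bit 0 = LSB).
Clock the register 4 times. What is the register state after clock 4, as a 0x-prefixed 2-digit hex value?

reg_0 = 0x54
clock 1: out=0, reg = 0x2A
clock 2: out=0, reg = 0x95
clock 3: out=1, reg = 0xCA
clock 4: out=0, reg = 0x65

0x65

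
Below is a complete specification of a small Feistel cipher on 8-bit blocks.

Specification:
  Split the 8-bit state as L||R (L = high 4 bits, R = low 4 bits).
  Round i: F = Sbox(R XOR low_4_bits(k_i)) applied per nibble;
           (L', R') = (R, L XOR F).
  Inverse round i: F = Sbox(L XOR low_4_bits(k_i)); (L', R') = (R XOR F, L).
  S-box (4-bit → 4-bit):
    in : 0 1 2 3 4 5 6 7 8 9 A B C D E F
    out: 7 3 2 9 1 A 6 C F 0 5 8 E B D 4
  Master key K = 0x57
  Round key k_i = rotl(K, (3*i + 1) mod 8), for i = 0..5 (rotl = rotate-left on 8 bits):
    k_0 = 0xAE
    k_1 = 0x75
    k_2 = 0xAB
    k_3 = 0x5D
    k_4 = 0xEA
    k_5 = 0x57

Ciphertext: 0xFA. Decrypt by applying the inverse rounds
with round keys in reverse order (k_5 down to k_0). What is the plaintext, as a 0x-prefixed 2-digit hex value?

0x90

s_0 = ciphertext = 0xFA
s_1 = InvRound(s_0, k_5) = 0x5F
s_2 = InvRound(s_1, k_4) = 0xB5
s_3 = InvRound(s_2, k_3) = 0x3B
s_4 = InvRound(s_3, k_2) = 0x43
s_5 = InvRound(s_4, k_1) = 0x04
s_6 = InvRound(s_5, k_0) = 0x90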